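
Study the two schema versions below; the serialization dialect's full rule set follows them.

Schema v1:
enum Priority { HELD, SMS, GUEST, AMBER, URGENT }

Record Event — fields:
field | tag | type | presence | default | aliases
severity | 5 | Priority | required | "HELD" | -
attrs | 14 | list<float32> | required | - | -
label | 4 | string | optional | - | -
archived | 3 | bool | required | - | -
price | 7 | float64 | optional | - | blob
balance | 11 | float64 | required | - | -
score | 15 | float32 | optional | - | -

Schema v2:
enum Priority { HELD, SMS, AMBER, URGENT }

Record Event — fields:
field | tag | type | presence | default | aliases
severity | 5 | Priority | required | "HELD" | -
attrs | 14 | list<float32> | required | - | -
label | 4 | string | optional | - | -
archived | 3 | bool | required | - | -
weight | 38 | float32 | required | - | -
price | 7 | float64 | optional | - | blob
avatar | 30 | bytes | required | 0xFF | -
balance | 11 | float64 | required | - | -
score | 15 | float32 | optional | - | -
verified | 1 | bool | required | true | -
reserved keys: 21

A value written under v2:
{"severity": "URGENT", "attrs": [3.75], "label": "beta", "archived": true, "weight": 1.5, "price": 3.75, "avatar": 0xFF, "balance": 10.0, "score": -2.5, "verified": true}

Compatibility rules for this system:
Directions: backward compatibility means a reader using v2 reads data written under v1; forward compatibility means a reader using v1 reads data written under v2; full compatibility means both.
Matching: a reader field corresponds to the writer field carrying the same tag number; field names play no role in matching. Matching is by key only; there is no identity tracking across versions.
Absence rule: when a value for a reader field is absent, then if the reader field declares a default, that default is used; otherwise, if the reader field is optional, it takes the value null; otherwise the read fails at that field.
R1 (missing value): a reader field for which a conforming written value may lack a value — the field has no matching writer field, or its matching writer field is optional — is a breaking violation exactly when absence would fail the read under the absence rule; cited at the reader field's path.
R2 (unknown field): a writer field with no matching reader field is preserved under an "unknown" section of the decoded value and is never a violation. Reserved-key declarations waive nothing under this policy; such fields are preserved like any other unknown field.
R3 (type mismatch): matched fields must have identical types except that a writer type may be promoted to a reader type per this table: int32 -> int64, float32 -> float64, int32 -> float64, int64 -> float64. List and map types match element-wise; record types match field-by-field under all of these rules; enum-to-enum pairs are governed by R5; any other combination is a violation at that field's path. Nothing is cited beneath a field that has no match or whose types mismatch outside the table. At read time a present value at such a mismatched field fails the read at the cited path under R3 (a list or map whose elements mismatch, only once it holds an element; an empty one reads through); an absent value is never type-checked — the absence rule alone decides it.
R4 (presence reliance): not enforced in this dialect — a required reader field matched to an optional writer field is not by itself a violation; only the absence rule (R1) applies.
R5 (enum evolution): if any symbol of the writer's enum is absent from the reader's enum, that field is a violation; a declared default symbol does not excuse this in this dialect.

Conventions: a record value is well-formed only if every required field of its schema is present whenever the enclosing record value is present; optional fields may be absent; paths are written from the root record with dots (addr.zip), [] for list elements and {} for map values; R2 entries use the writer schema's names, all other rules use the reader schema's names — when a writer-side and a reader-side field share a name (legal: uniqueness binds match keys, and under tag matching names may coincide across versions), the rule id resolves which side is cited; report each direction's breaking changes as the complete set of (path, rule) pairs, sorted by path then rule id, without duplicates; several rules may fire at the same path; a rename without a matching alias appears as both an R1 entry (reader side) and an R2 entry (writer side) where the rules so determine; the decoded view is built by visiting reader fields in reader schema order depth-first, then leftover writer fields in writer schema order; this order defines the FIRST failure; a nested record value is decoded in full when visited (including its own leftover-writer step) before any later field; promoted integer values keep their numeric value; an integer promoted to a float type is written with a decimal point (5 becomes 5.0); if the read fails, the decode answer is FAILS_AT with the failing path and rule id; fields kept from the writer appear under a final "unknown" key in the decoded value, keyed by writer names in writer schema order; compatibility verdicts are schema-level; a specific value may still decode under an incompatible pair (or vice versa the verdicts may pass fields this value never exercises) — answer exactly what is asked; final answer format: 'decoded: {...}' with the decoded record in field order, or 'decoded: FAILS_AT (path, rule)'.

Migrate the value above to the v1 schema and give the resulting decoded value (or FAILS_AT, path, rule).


decoded: {"severity": "URGENT", "attrs": [3.75], "label": "beta", "archived": true, "price": 3.75, "balance": 10.0, "score": -2.5, "unknown": {"weight": 1.5, "avatar": 0xFF, "verified": true}}

each type pair in Event: writer, then reader
decoding the Event value with the v1 reader:
  severity := "URGENT"
  attrs := [3.75]
  label := "beta"
  archived := true
  price := 3.75
  balance := 10.0
  score := -2.5
  writer weight: kept under "unknown"
  writer avatar: kept under "unknown"
  writer verified: kept under "unknown"
  => decoded: {"severity": "URGENT", "attrs": [3.75], "label": "beta", "archived": true, "price": 3.75, "balance": 10.0, "score": -2.5, "unknown": {"weight": 1.5, "avatar": 0xFF, "verified": true}}
the other Event changes do not affect what is asked:
  enum Priority (field severity in record Event): symbol GUEST removed -> affects the rule determinations only; this particular Event value decodes identically


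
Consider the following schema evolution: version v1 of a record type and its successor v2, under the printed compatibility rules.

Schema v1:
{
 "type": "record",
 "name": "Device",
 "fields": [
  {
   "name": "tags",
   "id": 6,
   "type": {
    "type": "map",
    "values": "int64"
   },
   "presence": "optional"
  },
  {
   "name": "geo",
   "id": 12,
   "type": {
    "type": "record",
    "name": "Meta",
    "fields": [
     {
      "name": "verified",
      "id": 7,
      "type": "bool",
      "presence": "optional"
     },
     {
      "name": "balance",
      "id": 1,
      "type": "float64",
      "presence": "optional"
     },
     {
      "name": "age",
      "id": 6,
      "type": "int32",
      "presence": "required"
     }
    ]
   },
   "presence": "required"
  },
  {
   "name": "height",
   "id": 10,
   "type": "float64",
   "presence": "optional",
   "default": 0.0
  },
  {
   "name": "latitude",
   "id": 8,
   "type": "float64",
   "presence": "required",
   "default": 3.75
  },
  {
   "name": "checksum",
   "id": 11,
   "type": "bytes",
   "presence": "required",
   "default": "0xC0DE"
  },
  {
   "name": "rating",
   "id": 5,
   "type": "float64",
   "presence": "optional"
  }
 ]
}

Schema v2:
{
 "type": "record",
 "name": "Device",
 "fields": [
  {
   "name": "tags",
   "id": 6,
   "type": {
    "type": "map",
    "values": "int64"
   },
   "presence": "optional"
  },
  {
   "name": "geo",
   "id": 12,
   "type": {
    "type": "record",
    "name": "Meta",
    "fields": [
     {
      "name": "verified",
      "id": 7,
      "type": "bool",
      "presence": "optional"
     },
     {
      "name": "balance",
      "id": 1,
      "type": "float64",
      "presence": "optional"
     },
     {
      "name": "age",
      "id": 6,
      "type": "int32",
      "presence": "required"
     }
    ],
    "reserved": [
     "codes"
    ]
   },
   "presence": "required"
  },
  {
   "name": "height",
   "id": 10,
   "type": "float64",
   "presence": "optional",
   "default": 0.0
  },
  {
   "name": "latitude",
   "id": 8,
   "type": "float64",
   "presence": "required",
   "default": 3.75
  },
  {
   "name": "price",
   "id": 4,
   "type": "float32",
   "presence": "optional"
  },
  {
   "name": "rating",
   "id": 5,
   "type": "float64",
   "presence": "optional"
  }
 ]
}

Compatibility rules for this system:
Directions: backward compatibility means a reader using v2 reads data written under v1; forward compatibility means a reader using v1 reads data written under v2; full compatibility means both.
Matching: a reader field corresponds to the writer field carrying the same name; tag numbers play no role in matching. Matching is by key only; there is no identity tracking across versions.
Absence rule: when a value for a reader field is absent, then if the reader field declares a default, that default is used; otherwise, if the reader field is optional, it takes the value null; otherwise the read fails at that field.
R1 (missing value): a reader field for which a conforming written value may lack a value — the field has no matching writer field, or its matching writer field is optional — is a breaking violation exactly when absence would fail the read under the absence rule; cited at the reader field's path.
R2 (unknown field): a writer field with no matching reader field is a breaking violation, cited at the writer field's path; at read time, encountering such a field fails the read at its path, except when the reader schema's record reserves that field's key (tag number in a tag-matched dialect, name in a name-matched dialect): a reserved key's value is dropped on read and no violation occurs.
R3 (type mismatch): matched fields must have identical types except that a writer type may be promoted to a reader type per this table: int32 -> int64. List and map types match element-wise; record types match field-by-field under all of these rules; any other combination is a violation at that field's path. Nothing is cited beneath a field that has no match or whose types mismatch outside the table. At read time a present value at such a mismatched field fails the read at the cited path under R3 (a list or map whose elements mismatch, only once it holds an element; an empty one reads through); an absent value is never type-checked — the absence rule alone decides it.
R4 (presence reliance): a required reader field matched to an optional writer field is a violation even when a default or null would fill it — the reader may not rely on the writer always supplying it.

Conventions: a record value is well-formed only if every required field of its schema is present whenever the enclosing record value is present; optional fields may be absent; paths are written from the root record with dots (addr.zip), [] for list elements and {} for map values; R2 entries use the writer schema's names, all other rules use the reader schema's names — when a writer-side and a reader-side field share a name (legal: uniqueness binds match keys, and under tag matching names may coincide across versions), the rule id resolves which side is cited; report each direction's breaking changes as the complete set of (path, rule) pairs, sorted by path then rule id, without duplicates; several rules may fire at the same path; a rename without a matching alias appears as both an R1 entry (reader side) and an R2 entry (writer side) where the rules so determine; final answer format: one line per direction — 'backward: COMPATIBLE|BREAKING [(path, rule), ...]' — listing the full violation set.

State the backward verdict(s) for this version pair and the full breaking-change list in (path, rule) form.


each type pair in Device: writer, then reader
backward analysis of Device with v2 as reader and v1 as writer:
  writer optional, map<string, int64> -> map<string, int64>: reader tags maps from writer tags
  writer required, Meta -> Meta: reader geo maps from writer geo
  writer optional, float64 -> float64: reader height maps from writer height
  writer required, float64 -> float64: reader latitude maps from writer latitude
  price: no writer match
  writer optional, float64 -> float64: reader rating maps from writer rating
  writer field checksum has no reader counterpart
  writer optional, bool -> bool: reader geo.verified maps from writer geo.verified
  writer optional, float64 -> float64: reader geo.balance maps from writer geo.balance
  writer required, int32 -> int32: reader geo.age maps from writer geo.age
  breaking: (checksum, R2)
  => backward verdict for Device: BREAKING, 1 violation(s)
remaining Device differences; none change what is asked:
  added field price to record Device: optional float32, tag 4 (in v2 it sits immediately before rating) -> its effect on Device is confined to the forward direction, not asked

backward: BREAKING [(checksum, R2)]


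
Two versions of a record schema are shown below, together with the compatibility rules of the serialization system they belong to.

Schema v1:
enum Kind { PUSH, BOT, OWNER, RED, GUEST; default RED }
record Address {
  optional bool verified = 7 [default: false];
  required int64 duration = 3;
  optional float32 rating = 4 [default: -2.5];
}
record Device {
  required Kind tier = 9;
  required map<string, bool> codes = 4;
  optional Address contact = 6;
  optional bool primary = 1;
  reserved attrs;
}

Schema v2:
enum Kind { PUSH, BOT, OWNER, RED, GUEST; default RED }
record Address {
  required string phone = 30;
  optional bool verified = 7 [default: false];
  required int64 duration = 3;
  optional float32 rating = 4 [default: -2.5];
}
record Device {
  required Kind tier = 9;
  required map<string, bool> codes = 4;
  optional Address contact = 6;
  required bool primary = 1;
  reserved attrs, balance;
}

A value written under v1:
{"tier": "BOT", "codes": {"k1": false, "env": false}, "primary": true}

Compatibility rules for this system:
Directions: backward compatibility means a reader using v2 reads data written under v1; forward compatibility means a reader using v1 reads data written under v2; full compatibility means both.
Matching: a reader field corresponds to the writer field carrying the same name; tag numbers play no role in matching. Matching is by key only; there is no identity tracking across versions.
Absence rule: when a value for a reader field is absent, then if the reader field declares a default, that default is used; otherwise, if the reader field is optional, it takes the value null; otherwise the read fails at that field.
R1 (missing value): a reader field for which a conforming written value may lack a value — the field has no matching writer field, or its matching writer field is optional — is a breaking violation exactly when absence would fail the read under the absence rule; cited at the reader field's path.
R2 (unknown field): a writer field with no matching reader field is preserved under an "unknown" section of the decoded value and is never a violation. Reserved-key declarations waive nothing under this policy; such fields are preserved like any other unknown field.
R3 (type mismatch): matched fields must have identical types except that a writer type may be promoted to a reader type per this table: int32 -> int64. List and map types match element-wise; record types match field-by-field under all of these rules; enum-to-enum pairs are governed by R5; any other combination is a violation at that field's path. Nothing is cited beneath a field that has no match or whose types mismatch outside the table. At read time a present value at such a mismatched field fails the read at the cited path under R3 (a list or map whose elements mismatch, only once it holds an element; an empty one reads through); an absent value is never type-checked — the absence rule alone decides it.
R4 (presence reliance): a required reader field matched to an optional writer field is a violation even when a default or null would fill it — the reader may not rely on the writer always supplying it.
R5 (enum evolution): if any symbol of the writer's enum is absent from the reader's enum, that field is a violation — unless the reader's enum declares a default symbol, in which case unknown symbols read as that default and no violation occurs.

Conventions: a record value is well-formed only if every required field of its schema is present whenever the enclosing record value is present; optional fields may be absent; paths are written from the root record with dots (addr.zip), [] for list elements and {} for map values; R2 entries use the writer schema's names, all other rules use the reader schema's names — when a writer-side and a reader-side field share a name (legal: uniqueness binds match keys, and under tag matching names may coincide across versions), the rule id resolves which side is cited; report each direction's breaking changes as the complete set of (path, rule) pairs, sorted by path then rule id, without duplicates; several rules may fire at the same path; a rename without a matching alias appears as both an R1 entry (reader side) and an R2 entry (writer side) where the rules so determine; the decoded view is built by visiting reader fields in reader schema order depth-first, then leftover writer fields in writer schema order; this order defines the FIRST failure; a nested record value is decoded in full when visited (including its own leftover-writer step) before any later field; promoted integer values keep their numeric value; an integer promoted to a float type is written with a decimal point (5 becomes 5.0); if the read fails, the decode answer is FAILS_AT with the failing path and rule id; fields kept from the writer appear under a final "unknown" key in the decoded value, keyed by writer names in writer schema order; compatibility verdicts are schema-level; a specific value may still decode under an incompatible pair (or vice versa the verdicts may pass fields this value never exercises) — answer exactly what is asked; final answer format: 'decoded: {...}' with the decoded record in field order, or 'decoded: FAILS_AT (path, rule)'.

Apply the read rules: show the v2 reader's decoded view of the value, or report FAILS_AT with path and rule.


decoded: {"tier": "BOT", "codes": {"k1": false, "env": false}, "contact": null, "primary": true}

the writer's type comes first in each Device pair
decode walk for Device under reader schema v2:
  tier := "BOT"
  codes := {"k1": false, "env": false}
  contact := null (not supplied -> null)
  primary := true
  => decoded: {"tier": "BOT", "codes": {"k1": false, "env": false}, "contact": null, "primary": true}
the rest of the Device diff is inert for this question:
  added field phone to record Address: required string, tag 30 (in v2 it sits immediately before verified) -> a verdict-level change on Device — the shown value reads the same
  field primary in record Device: optional changed to required -> a verdict-level change on Device — the shown value reads the same


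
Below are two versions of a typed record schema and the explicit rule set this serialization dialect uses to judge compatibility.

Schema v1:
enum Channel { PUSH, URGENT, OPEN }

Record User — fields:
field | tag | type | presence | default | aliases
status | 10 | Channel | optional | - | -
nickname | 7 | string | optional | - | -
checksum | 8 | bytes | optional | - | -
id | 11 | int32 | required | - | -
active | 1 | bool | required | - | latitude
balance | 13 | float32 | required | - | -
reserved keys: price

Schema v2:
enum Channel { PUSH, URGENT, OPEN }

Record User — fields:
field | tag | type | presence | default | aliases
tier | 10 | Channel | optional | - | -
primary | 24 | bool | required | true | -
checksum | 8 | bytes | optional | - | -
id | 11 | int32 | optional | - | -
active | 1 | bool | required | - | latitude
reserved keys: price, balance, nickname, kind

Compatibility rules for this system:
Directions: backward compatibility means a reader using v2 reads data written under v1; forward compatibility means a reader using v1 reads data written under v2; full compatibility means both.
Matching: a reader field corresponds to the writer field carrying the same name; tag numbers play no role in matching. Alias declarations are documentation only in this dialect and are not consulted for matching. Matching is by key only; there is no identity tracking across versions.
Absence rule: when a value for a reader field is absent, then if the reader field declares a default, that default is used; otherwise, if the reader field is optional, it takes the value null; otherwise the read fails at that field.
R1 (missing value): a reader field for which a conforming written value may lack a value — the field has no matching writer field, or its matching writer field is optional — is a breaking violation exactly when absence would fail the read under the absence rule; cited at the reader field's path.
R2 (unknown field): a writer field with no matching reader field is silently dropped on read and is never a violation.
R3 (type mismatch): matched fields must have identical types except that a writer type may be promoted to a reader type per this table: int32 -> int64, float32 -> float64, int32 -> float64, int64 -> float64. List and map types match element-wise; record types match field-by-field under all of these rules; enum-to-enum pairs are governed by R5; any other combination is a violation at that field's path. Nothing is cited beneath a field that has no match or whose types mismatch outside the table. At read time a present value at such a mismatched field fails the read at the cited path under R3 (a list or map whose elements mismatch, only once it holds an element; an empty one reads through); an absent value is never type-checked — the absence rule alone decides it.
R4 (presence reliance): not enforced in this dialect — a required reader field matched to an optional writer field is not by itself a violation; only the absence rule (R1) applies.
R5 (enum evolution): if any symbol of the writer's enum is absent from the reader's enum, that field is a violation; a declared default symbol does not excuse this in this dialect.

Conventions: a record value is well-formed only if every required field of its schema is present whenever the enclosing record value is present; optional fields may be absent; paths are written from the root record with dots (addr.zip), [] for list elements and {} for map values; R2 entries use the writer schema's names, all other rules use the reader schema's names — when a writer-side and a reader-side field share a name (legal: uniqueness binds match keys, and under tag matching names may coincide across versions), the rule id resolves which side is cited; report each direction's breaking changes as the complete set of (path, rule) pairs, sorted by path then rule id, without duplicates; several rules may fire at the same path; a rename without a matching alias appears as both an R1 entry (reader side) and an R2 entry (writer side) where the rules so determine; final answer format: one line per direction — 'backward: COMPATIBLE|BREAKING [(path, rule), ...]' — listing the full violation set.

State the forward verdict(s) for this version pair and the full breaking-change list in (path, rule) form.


each type pair in User: writer, then reader
forward for User (reader v1, writer v2):
  status: no writer-side match
  nickname: no writer-side match
  writer optional, bytes -> bytes: reader checksum maps from writer checksum
  writer optional, int32 -> int32: reader id maps from writer id
  writer required, bool -> bool: reader active maps from writer active
  balance: no writer-side match
  writer tier: unknown to reader
  writer primary: unknown to reader
  rule R1 violated at balance
  rule R1 violated at id
  => forward: BREAKING (2)
ruling out the remaining User differences:
  renamed field status to tier in record User -> fires no rule on User, leaving the asked answer as it is
  added field primary to record User: required bool, tag 24, default true (in v2 it sits immediately before checksum) -> fires no rule on User, leaving the asked answer as it is
  removed field nickname from record User (its key "nickname" joins the reserved list) -> fires no rule on User, leaving the asked answer as it is

forward: BREAKING [(balance, R1), (id, R1)]


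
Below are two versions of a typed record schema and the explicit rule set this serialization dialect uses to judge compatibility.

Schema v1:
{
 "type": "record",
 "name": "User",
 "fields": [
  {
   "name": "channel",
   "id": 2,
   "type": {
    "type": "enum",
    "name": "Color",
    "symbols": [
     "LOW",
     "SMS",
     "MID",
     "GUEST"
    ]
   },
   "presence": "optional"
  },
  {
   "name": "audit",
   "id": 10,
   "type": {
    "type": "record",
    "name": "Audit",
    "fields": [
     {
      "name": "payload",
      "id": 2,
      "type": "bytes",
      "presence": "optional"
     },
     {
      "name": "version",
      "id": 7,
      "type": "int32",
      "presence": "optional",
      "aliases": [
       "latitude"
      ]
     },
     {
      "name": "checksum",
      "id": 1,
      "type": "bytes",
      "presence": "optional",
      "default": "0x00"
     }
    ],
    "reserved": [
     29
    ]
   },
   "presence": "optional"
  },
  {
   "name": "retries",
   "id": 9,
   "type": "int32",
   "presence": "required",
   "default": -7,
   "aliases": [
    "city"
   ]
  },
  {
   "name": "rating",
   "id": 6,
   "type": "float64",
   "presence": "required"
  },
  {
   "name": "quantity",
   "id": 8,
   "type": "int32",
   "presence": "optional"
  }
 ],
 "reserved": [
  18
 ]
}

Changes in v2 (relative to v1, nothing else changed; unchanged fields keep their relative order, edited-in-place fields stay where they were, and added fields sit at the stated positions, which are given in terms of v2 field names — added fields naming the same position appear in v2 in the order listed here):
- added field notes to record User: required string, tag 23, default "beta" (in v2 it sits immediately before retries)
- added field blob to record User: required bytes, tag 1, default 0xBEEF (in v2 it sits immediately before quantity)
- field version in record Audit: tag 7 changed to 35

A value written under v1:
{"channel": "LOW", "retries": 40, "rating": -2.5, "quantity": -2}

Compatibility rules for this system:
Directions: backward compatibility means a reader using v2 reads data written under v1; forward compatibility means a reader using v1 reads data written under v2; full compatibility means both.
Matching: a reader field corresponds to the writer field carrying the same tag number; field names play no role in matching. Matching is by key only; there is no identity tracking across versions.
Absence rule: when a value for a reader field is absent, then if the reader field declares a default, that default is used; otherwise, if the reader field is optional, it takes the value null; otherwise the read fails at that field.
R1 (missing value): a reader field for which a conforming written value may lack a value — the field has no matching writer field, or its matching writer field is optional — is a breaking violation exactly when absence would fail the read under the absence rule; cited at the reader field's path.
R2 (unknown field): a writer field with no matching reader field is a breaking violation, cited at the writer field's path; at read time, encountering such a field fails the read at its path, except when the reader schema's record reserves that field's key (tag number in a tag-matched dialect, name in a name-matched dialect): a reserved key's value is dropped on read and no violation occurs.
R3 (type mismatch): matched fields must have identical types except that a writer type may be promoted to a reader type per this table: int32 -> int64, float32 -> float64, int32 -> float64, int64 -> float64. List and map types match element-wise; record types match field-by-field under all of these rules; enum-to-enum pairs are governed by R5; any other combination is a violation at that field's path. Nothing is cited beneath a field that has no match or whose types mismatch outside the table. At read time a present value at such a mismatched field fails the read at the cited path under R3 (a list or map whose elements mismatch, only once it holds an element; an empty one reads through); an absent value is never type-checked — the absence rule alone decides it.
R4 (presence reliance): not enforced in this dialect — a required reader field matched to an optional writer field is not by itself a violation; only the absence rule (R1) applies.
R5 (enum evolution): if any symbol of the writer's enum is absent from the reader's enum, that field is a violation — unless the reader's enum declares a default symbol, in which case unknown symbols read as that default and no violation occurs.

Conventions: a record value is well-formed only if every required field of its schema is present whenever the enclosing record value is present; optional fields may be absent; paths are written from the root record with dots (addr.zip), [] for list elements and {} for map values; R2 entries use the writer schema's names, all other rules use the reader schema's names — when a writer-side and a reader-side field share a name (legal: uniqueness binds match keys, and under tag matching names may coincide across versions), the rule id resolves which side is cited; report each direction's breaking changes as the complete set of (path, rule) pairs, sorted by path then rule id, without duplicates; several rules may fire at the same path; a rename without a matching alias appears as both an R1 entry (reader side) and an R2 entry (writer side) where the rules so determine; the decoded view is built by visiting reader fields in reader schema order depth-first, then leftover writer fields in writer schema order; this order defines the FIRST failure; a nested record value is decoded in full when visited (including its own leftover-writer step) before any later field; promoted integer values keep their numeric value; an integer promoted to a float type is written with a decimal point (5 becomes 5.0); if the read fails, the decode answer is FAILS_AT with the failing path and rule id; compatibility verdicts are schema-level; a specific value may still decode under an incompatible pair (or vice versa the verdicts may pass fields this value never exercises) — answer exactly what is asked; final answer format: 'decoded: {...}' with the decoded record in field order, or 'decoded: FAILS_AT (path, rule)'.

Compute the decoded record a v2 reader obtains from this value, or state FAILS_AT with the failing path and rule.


decoded: {"channel": "LOW", "audit": null, "notes": "beta", "retries": 40, "rating": -2.5, "blob": 0xBEEF, "quantity": -2}

the writer's type comes first in each User pair
decode (reader v2):
  channel := "LOW"
  audit := null (absent, optional -> null)
  notes := "beta" (absent -> default)
  retries := 40
  rating := -2.5
  blob := 0xBEEF (absent -> default)
  quantity := -2
  => decoded: {"channel": "LOW", "audit": null, "notes": "beta", "retries": 40, "rating": -2.5, "blob": 0xBEEF, "quantity": -2}
the other User changes do not affect what is asked:
  field version in record Audit: tag 7 changed to 35 -> a verdict-level change on User — the shown value reads the same


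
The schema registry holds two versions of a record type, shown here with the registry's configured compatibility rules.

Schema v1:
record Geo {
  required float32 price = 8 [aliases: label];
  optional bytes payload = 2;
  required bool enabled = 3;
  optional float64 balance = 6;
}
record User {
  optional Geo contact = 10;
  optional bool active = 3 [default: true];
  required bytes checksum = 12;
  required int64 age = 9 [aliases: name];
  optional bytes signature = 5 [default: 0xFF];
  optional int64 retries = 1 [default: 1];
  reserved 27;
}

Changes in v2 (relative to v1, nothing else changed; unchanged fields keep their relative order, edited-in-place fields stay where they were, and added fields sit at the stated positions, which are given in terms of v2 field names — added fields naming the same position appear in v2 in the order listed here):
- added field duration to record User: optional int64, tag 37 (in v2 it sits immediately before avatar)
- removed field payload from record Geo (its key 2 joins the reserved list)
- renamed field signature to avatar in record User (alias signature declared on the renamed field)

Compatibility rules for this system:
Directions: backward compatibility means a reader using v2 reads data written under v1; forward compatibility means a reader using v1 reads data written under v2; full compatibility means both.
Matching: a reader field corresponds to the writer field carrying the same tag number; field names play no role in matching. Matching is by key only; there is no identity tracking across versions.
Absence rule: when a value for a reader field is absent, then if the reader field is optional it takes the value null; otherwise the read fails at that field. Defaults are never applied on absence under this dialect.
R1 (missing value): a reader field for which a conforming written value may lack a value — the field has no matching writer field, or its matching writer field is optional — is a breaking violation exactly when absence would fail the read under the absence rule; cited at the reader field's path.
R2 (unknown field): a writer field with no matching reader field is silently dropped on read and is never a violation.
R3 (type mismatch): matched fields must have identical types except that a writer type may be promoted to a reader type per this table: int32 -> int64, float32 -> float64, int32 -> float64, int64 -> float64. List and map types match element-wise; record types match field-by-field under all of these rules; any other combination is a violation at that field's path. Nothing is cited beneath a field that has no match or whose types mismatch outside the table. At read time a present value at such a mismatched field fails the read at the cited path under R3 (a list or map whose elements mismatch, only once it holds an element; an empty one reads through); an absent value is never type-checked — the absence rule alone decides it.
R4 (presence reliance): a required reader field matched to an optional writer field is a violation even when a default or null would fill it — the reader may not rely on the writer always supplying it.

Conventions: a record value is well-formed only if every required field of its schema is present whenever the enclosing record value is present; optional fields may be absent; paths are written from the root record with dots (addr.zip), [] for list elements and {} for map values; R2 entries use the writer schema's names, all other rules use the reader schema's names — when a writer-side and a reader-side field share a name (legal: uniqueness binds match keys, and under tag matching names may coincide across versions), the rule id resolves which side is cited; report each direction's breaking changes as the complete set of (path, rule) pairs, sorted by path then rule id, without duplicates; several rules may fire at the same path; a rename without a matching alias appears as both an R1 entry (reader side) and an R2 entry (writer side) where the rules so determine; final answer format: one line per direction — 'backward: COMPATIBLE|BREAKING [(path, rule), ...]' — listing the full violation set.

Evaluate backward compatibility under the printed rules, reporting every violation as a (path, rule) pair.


backward: COMPATIBLE []

arrows below run writer -> reader for User
checking backward for User: reader v2 against writer v1:
  Geo -> Geo, writer optional: contact aligns to contact
  bool -> bool, writer optional: active aligns to active
  bytes -> bytes, writer required: checksum aligns to checksum
  int64 -> int64, writer required: age aligns to age
  duration has no writer counterpart
  bytes -> bytes, writer optional: avatar aligns to signature
  int64 -> int64, writer optional: retries aligns to retries
  float32 -> float32, writer required: contact.price aligns to contact.price
  bool -> bool, writer required: contact.enabled aligns to contact.enabled
  float64 -> float64, writer optional: contact.balance aligns to contact.balance
  writer contact.payload: unknown to reader
  => backward verdict for User: COMPATIBLE, no violations
the other User changes do not affect what is asked:
  added field duration to record User: optional int64, tag 37 (in v2 it sits immediately before avatar) -> triggers nothing under User's printed rules — same verdict
  removed field payload from record Geo (its key 2 joins the reserved list) -> triggers nothing under User's printed rules — same verdict
  renamed field signature to avatar in record User (alias signature declared on the renamed field) -> triggers nothing under User's printed rules — same verdict


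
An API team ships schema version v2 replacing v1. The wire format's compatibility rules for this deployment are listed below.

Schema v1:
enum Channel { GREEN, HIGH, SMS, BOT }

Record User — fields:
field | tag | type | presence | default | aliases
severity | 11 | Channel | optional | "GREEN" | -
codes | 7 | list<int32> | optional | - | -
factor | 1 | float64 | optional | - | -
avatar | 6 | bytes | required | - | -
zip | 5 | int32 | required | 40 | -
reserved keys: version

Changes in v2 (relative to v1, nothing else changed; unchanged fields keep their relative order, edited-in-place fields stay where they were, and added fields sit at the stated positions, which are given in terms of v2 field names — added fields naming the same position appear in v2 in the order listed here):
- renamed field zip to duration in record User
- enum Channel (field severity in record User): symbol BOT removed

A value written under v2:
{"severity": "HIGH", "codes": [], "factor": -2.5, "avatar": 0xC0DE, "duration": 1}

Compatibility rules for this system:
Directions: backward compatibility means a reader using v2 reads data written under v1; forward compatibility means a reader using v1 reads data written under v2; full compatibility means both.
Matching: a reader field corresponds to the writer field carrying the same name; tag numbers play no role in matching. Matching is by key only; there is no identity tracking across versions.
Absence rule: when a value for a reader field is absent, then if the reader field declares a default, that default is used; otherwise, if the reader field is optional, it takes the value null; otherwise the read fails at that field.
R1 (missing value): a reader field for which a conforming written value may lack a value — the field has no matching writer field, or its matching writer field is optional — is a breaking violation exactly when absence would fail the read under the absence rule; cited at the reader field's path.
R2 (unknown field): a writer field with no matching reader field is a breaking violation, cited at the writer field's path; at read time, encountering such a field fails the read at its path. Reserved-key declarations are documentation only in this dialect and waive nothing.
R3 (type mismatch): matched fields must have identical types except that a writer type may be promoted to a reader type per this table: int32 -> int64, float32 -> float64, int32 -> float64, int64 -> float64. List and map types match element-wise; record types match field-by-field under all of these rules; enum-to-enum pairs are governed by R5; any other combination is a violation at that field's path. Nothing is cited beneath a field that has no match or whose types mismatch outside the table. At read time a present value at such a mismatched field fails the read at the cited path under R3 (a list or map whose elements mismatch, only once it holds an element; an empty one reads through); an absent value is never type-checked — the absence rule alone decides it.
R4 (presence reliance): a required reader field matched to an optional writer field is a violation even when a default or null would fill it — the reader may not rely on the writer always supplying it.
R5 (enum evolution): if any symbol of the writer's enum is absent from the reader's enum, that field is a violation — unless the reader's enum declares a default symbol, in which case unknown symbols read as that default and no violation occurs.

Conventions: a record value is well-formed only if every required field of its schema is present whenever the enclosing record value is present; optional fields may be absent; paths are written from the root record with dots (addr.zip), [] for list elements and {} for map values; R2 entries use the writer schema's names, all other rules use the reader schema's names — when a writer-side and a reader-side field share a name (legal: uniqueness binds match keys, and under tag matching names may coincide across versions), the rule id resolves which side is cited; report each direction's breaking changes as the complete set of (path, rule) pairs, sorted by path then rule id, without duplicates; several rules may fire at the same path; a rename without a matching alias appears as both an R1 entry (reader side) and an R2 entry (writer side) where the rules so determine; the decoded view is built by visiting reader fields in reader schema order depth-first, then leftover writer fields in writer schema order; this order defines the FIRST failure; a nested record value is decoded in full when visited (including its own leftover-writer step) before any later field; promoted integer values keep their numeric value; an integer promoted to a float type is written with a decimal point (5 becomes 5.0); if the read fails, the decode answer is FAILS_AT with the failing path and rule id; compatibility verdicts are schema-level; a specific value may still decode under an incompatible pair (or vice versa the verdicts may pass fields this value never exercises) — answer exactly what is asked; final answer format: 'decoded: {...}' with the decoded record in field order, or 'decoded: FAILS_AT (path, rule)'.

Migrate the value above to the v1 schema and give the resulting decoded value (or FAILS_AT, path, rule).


decoded: FAILS_AT (duration, R2)

in User below, arrows point writer -> reader
decode (reader v1):
  severity := "HIGH"
  codes := []
  factor := -2.5
  avatar := 0xC0DE
  zip := 40 (absent -> default)
  read fails at duration under R2 (unknown field)
  => FAILS_AT (duration, R2)
the rest of the User diff is inert for this question:
  enum Channel (field severity in record User): symbol BOT removed -> changes User's schema-level verdicts only — the decode of this value is the same
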